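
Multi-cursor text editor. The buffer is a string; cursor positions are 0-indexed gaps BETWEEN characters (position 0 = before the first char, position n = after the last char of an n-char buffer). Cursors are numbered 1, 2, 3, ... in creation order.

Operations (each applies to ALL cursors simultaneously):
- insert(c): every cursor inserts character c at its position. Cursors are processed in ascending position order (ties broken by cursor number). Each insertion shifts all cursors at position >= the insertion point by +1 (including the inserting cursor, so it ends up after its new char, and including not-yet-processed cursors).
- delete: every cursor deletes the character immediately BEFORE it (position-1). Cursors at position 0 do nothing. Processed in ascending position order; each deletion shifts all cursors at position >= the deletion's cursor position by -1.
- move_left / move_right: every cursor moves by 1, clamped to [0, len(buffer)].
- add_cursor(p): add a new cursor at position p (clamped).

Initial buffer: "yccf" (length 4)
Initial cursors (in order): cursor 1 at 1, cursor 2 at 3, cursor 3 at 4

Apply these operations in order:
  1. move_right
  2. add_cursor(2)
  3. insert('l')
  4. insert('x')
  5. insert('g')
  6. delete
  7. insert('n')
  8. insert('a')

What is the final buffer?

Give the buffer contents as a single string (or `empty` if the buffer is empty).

After op 1 (move_right): buffer="yccf" (len 4), cursors c1@2 c2@4 c3@4, authorship ....
After op 2 (add_cursor(2)): buffer="yccf" (len 4), cursors c1@2 c4@2 c2@4 c3@4, authorship ....
After op 3 (insert('l')): buffer="ycllcfll" (len 8), cursors c1@4 c4@4 c2@8 c3@8, authorship ..14..23
After op 4 (insert('x')): buffer="ycllxxcfllxx" (len 12), cursors c1@6 c4@6 c2@12 c3@12, authorship ..1414..2323
After op 5 (insert('g')): buffer="ycllxxggcfllxxgg" (len 16), cursors c1@8 c4@8 c2@16 c3@16, authorship ..141414..232323
After op 6 (delete): buffer="ycllxxcfllxx" (len 12), cursors c1@6 c4@6 c2@12 c3@12, authorship ..1414..2323
After op 7 (insert('n')): buffer="ycllxxnncfllxxnn" (len 16), cursors c1@8 c4@8 c2@16 c3@16, authorship ..141414..232323
After op 8 (insert('a')): buffer="ycllxxnnaacfllxxnnaa" (len 20), cursors c1@10 c4@10 c2@20 c3@20, authorship ..14141414..23232323

Answer: ycllxxnnaacfllxxnnaa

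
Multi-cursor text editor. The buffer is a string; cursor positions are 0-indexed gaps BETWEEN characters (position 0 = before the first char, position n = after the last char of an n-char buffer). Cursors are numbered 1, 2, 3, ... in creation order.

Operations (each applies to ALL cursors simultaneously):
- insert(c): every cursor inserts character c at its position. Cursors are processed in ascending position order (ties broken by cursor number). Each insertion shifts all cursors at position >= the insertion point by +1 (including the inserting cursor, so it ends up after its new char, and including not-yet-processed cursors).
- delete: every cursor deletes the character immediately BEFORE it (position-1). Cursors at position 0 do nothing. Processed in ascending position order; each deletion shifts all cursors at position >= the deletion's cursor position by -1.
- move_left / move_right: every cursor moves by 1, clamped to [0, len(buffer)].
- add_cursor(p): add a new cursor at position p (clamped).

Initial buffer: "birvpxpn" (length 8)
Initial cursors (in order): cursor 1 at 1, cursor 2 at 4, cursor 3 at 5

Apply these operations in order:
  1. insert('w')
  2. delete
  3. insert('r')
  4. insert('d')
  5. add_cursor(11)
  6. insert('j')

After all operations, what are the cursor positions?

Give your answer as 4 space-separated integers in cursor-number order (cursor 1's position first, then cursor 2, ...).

Answer: 4 10 15 15

Derivation:
After op 1 (insert('w')): buffer="bwirvwpwxpn" (len 11), cursors c1@2 c2@6 c3@8, authorship .1...2.3...
After op 2 (delete): buffer="birvpxpn" (len 8), cursors c1@1 c2@4 c3@5, authorship ........
After op 3 (insert('r')): buffer="brirvrprxpn" (len 11), cursors c1@2 c2@6 c3@8, authorship .1...2.3...
After op 4 (insert('d')): buffer="brdirvrdprdxpn" (len 14), cursors c1@3 c2@8 c3@11, authorship .11...22.33...
After op 5 (add_cursor(11)): buffer="brdirvrdprdxpn" (len 14), cursors c1@3 c2@8 c3@11 c4@11, authorship .11...22.33...
After op 6 (insert('j')): buffer="brdjirvrdjprdjjxpn" (len 18), cursors c1@4 c2@10 c3@15 c4@15, authorship .111...222.3334...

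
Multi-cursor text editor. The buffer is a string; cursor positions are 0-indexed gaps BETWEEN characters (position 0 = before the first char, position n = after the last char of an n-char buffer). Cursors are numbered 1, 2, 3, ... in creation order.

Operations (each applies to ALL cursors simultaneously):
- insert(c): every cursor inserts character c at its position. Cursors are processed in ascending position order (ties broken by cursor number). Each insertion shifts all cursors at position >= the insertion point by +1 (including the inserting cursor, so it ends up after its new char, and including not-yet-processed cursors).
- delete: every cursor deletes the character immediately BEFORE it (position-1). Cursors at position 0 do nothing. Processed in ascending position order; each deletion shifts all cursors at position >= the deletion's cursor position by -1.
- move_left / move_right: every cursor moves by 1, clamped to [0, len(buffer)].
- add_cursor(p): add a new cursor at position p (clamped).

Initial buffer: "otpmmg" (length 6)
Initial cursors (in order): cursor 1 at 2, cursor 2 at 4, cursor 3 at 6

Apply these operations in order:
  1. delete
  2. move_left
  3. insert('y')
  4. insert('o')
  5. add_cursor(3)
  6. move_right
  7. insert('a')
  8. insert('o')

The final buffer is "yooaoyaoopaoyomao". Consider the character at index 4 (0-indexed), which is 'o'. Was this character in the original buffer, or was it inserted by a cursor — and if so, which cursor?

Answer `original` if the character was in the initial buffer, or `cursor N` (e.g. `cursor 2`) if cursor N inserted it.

Answer: cursor 1

Derivation:
After op 1 (delete): buffer="opm" (len 3), cursors c1@1 c2@2 c3@3, authorship ...
After op 2 (move_left): buffer="opm" (len 3), cursors c1@0 c2@1 c3@2, authorship ...
After op 3 (insert('y')): buffer="yoypym" (len 6), cursors c1@1 c2@3 c3@5, authorship 1.2.3.
After op 4 (insert('o')): buffer="yooyopyom" (len 9), cursors c1@2 c2@5 c3@8, authorship 11.22.33.
After op 5 (add_cursor(3)): buffer="yooyopyom" (len 9), cursors c1@2 c4@3 c2@5 c3@8, authorship 11.22.33.
After op 6 (move_right): buffer="yooyopyom" (len 9), cursors c1@3 c4@4 c2@6 c3@9, authorship 11.22.33.
After op 7 (insert('a')): buffer="yooayaopayoma" (len 13), cursors c1@4 c4@6 c2@9 c3@13, authorship 11.1242.233.3
After op 8 (insert('o')): buffer="yooaoyaoopaoyomao" (len 17), cursors c1@5 c4@8 c2@12 c3@17, authorship 11.112442.2233.33
Authorship (.=original, N=cursor N): 1 1 . 1 1 2 4 4 2 . 2 2 3 3 . 3 3
Index 4: author = 1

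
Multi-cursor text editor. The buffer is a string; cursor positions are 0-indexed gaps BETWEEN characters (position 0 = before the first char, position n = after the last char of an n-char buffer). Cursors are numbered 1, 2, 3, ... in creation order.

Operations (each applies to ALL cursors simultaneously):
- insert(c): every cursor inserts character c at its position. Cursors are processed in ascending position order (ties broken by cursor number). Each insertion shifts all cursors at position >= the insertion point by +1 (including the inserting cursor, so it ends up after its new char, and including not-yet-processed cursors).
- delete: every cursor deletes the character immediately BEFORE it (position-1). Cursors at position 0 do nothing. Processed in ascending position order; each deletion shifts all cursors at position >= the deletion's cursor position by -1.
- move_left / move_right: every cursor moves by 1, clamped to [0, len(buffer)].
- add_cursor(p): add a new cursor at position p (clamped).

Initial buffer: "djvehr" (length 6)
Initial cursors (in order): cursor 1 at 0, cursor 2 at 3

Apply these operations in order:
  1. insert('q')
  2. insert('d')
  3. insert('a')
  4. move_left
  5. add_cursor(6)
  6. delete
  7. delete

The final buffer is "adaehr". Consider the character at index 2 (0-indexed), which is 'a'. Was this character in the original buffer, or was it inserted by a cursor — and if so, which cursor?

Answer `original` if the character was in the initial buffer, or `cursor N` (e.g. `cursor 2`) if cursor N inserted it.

After op 1 (insert('q')): buffer="qdjvqehr" (len 8), cursors c1@1 c2@5, authorship 1...2...
After op 2 (insert('d')): buffer="qddjvqdehr" (len 10), cursors c1@2 c2@7, authorship 11...22...
After op 3 (insert('a')): buffer="qdadjvqdaehr" (len 12), cursors c1@3 c2@9, authorship 111...222...
After op 4 (move_left): buffer="qdadjvqdaehr" (len 12), cursors c1@2 c2@8, authorship 111...222...
After op 5 (add_cursor(6)): buffer="qdadjvqdaehr" (len 12), cursors c1@2 c3@6 c2@8, authorship 111...222...
After op 6 (delete): buffer="qadjqaehr" (len 9), cursors c1@1 c3@4 c2@5, authorship 11..22...
After op 7 (delete): buffer="adaehr" (len 6), cursors c1@0 c2@2 c3@2, authorship 1.2...
Authorship (.=original, N=cursor N): 1 . 2 . . .
Index 2: author = 2

Answer: cursor 2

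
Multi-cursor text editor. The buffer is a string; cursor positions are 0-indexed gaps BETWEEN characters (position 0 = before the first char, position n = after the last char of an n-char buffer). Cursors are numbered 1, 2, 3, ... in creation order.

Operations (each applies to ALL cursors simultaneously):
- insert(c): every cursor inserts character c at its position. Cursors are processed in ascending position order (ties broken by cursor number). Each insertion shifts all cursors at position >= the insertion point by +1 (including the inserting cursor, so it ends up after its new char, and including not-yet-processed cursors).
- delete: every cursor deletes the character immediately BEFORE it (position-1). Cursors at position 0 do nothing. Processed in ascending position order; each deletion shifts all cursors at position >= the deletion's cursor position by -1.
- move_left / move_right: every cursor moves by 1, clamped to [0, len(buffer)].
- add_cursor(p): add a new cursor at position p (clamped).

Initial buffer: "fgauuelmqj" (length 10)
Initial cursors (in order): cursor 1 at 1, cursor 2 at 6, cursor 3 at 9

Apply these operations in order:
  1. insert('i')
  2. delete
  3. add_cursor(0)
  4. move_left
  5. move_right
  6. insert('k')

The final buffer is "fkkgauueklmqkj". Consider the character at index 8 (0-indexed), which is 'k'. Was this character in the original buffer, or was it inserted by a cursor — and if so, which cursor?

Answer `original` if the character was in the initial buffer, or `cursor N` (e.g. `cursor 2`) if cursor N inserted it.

Answer: cursor 2

Derivation:
After op 1 (insert('i')): buffer="figauueilmqij" (len 13), cursors c1@2 c2@8 c3@12, authorship .1.....2...3.
After op 2 (delete): buffer="fgauuelmqj" (len 10), cursors c1@1 c2@6 c3@9, authorship ..........
After op 3 (add_cursor(0)): buffer="fgauuelmqj" (len 10), cursors c4@0 c1@1 c2@6 c3@9, authorship ..........
After op 4 (move_left): buffer="fgauuelmqj" (len 10), cursors c1@0 c4@0 c2@5 c3@8, authorship ..........
After op 5 (move_right): buffer="fgauuelmqj" (len 10), cursors c1@1 c4@1 c2@6 c3@9, authorship ..........
After op 6 (insert('k')): buffer="fkkgauueklmqkj" (len 14), cursors c1@3 c4@3 c2@9 c3@13, authorship .14.....2...3.
Authorship (.=original, N=cursor N): . 1 4 . . . . . 2 . . . 3 .
Index 8: author = 2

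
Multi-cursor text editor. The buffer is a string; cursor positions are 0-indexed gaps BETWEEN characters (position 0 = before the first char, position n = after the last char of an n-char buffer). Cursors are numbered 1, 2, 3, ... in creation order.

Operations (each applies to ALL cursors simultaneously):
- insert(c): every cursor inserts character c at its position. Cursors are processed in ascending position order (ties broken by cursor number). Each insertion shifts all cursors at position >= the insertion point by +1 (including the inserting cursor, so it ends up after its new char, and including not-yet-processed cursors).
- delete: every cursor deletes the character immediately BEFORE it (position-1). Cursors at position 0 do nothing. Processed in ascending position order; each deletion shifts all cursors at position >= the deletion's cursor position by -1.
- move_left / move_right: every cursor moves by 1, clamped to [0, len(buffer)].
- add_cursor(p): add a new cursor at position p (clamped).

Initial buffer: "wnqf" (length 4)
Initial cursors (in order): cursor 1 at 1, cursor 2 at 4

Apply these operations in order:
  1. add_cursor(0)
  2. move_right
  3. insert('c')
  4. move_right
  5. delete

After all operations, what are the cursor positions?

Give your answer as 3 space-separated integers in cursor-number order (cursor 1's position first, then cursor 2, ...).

Answer: 3 4 2

Derivation:
After op 1 (add_cursor(0)): buffer="wnqf" (len 4), cursors c3@0 c1@1 c2@4, authorship ....
After op 2 (move_right): buffer="wnqf" (len 4), cursors c3@1 c1@2 c2@4, authorship ....
After op 3 (insert('c')): buffer="wcncqfc" (len 7), cursors c3@2 c1@4 c2@7, authorship .3.1..2
After op 4 (move_right): buffer="wcncqfc" (len 7), cursors c3@3 c1@5 c2@7, authorship .3.1..2
After op 5 (delete): buffer="wccf" (len 4), cursors c3@2 c1@3 c2@4, authorship .31.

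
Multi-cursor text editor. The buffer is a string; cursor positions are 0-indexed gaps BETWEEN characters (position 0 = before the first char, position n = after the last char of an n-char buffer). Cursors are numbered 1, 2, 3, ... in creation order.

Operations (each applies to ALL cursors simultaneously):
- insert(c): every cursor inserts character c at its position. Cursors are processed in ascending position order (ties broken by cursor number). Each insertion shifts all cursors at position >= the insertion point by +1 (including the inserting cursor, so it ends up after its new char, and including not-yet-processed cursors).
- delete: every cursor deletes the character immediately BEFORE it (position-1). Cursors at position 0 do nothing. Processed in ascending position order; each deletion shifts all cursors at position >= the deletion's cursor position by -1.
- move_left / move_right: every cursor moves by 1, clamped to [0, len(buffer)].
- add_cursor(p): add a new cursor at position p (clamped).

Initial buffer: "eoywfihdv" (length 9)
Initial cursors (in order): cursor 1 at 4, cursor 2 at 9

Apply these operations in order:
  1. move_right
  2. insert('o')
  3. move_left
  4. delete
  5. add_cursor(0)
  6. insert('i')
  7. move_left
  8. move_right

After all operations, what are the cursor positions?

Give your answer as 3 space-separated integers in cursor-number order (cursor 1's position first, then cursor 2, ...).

Answer: 6 11 1

Derivation:
After op 1 (move_right): buffer="eoywfihdv" (len 9), cursors c1@5 c2@9, authorship .........
After op 2 (insert('o')): buffer="eoywfoihdvo" (len 11), cursors c1@6 c2@11, authorship .....1....2
After op 3 (move_left): buffer="eoywfoihdvo" (len 11), cursors c1@5 c2@10, authorship .....1....2
After op 4 (delete): buffer="eoywoihdo" (len 9), cursors c1@4 c2@8, authorship ....1...2
After op 5 (add_cursor(0)): buffer="eoywoihdo" (len 9), cursors c3@0 c1@4 c2@8, authorship ....1...2
After op 6 (insert('i')): buffer="ieoywioihdio" (len 12), cursors c3@1 c1@6 c2@11, authorship 3....11...22
After op 7 (move_left): buffer="ieoywioihdio" (len 12), cursors c3@0 c1@5 c2@10, authorship 3....11...22
After op 8 (move_right): buffer="ieoywioihdio" (len 12), cursors c3@1 c1@6 c2@11, authorship 3....11...22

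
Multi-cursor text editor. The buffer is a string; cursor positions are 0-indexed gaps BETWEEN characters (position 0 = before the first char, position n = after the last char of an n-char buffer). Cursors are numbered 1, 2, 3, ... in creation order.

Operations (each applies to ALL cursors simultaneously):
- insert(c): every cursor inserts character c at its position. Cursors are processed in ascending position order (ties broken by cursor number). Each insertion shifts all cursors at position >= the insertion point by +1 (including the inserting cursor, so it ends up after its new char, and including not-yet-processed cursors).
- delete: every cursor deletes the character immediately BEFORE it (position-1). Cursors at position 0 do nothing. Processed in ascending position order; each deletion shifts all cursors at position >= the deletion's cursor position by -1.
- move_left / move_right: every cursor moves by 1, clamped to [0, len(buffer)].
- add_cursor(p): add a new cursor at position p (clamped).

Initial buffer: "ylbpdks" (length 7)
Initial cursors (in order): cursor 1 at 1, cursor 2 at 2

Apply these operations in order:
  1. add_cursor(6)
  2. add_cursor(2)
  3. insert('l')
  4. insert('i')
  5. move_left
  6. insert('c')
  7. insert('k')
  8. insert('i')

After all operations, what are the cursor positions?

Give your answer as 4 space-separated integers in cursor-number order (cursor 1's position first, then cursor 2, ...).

After op 1 (add_cursor(6)): buffer="ylbpdks" (len 7), cursors c1@1 c2@2 c3@6, authorship .......
After op 2 (add_cursor(2)): buffer="ylbpdks" (len 7), cursors c1@1 c2@2 c4@2 c3@6, authorship .......
After op 3 (insert('l')): buffer="yllllbpdkls" (len 11), cursors c1@2 c2@5 c4@5 c3@10, authorship .1.24....3.
After op 4 (insert('i')): buffer="ylillliibpdklis" (len 15), cursors c1@3 c2@8 c4@8 c3@14, authorship .11.2424....33.
After op 5 (move_left): buffer="ylillliibpdklis" (len 15), cursors c1@2 c2@7 c4@7 c3@13, authorship .11.2424....33.
After op 6 (insert('c')): buffer="ylcillliccibpdklcis" (len 19), cursors c1@3 c2@10 c4@10 c3@17, authorship .111.242244....333.
After op 7 (insert('k')): buffer="ylckilllicckkibpdklckis" (len 23), cursors c1@4 c2@13 c4@13 c3@21, authorship .1111.24224244....3333.
After op 8 (insert('i')): buffer="ylckiilllicckkiiibpdklckiis" (len 27), cursors c1@5 c2@16 c4@16 c3@25, authorship .11111.2422424244....33333.

Answer: 5 16 25 16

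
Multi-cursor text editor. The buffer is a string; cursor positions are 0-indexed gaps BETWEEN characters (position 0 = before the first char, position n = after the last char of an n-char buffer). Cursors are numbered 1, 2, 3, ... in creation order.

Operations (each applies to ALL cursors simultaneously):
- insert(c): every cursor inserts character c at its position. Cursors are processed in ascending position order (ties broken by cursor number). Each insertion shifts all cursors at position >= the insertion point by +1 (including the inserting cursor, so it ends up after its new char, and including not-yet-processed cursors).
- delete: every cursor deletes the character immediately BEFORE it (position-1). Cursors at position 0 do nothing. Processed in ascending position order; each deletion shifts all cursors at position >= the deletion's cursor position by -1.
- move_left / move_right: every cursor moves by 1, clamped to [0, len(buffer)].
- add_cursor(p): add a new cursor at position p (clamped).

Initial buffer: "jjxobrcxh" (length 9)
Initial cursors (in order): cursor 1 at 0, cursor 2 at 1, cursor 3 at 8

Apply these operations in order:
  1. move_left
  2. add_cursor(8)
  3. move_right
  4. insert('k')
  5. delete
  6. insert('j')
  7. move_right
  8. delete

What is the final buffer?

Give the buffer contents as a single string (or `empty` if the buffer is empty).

Answer: jjxobrcxj

Derivation:
After op 1 (move_left): buffer="jjxobrcxh" (len 9), cursors c1@0 c2@0 c3@7, authorship .........
After op 2 (add_cursor(8)): buffer="jjxobrcxh" (len 9), cursors c1@0 c2@0 c3@7 c4@8, authorship .........
After op 3 (move_right): buffer="jjxobrcxh" (len 9), cursors c1@1 c2@1 c3@8 c4@9, authorship .........
After op 4 (insert('k')): buffer="jkkjxobrcxkhk" (len 13), cursors c1@3 c2@3 c3@11 c4@13, authorship .12.......3.4
After op 5 (delete): buffer="jjxobrcxh" (len 9), cursors c1@1 c2@1 c3@8 c4@9, authorship .........
After op 6 (insert('j')): buffer="jjjjxobrcxjhj" (len 13), cursors c1@3 c2@3 c3@11 c4@13, authorship .12.......3.4
After op 7 (move_right): buffer="jjjjxobrcxjhj" (len 13), cursors c1@4 c2@4 c3@12 c4@13, authorship .12.......3.4
After op 8 (delete): buffer="jjxobrcxj" (len 9), cursors c1@2 c2@2 c3@9 c4@9, authorship .1......3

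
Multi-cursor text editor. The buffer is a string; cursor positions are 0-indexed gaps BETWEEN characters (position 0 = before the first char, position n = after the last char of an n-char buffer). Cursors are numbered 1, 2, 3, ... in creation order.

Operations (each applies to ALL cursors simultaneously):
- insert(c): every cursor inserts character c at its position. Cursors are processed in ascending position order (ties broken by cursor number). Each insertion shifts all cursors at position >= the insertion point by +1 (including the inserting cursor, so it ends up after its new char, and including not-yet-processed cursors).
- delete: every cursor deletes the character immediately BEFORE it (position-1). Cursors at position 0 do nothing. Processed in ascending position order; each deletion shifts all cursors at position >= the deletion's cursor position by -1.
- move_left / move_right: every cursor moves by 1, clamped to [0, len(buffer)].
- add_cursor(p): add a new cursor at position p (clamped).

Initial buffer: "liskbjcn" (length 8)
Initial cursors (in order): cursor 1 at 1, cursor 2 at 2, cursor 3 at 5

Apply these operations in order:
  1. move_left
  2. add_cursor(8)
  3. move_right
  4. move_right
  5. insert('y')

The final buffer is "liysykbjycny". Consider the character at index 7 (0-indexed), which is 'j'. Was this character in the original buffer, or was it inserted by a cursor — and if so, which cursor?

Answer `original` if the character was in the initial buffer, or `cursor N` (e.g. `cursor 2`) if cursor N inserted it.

Answer: original

Derivation:
After op 1 (move_left): buffer="liskbjcn" (len 8), cursors c1@0 c2@1 c3@4, authorship ........
After op 2 (add_cursor(8)): buffer="liskbjcn" (len 8), cursors c1@0 c2@1 c3@4 c4@8, authorship ........
After op 3 (move_right): buffer="liskbjcn" (len 8), cursors c1@1 c2@2 c3@5 c4@8, authorship ........
After op 4 (move_right): buffer="liskbjcn" (len 8), cursors c1@2 c2@3 c3@6 c4@8, authorship ........
After op 5 (insert('y')): buffer="liysykbjycny" (len 12), cursors c1@3 c2@5 c3@9 c4@12, authorship ..1.2...3..4
Authorship (.=original, N=cursor N): . . 1 . 2 . . . 3 . . 4
Index 7: author = original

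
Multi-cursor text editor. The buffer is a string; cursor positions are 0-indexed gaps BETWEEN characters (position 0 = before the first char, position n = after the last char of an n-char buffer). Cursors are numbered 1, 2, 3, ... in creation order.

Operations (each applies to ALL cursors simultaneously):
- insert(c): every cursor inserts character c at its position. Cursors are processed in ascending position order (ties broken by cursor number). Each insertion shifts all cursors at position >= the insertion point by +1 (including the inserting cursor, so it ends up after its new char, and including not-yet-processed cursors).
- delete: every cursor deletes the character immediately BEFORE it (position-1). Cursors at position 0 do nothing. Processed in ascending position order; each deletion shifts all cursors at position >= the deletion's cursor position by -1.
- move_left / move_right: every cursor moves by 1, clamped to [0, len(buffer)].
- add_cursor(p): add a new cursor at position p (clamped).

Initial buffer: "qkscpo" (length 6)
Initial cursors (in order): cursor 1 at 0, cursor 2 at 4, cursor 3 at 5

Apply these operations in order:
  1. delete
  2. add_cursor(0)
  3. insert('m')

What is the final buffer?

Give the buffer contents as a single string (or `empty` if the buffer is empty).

Answer: mmqksmmo

Derivation:
After op 1 (delete): buffer="qkso" (len 4), cursors c1@0 c2@3 c3@3, authorship ....
After op 2 (add_cursor(0)): buffer="qkso" (len 4), cursors c1@0 c4@0 c2@3 c3@3, authorship ....
After op 3 (insert('m')): buffer="mmqksmmo" (len 8), cursors c1@2 c4@2 c2@7 c3@7, authorship 14...23.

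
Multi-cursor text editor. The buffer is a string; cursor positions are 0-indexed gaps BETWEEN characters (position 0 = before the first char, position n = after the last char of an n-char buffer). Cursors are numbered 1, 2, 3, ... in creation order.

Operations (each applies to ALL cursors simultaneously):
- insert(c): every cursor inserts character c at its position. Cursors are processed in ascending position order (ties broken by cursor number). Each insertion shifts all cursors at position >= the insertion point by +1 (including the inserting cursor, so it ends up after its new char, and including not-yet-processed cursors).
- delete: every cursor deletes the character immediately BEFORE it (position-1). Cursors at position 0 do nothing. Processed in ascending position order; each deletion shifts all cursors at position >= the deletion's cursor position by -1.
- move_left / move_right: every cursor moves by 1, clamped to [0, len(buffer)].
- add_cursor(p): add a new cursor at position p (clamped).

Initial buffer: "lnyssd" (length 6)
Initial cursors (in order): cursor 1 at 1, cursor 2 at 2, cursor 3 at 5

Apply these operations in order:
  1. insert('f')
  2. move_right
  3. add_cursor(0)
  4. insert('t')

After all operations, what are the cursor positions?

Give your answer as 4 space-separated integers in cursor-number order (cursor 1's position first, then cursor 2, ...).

After op 1 (insert('f')): buffer="lfnfyssfd" (len 9), cursors c1@2 c2@4 c3@8, authorship .1.2...3.
After op 2 (move_right): buffer="lfnfyssfd" (len 9), cursors c1@3 c2@5 c3@9, authorship .1.2...3.
After op 3 (add_cursor(0)): buffer="lfnfyssfd" (len 9), cursors c4@0 c1@3 c2@5 c3@9, authorship .1.2...3.
After op 4 (insert('t')): buffer="tlfntfytssfdt" (len 13), cursors c4@1 c1@5 c2@8 c3@13, authorship 4.1.12.2..3.3

Answer: 5 8 13 1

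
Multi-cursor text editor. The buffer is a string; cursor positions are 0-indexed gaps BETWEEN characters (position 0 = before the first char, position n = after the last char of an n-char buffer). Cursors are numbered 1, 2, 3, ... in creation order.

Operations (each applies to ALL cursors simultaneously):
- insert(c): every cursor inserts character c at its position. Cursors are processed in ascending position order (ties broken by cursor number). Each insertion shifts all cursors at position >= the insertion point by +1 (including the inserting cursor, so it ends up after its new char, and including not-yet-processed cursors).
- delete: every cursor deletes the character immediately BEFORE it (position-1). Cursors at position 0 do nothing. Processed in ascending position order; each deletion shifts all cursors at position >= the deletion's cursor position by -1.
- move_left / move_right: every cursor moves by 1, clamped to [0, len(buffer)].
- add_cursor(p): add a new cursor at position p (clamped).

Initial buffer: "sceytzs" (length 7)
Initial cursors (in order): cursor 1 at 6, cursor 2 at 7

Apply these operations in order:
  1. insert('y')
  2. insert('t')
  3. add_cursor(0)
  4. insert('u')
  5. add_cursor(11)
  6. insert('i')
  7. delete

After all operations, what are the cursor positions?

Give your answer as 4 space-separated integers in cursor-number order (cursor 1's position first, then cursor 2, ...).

After op 1 (insert('y')): buffer="sceytzysy" (len 9), cursors c1@7 c2@9, authorship ......1.2
After op 2 (insert('t')): buffer="sceytzytsyt" (len 11), cursors c1@8 c2@11, authorship ......11.22
After op 3 (add_cursor(0)): buffer="sceytzytsyt" (len 11), cursors c3@0 c1@8 c2@11, authorship ......11.22
After op 4 (insert('u')): buffer="usceytzytusytu" (len 14), cursors c3@1 c1@10 c2@14, authorship 3......111.222
After op 5 (add_cursor(11)): buffer="usceytzytusytu" (len 14), cursors c3@1 c1@10 c4@11 c2@14, authorship 3......111.222
After op 6 (insert('i')): buffer="uisceytzytuisiytui" (len 18), cursors c3@2 c1@12 c4@14 c2@18, authorship 33......1111.42222
After op 7 (delete): buffer="usceytzytusytu" (len 14), cursors c3@1 c1@10 c4@11 c2@14, authorship 3......111.222

Answer: 10 14 1 11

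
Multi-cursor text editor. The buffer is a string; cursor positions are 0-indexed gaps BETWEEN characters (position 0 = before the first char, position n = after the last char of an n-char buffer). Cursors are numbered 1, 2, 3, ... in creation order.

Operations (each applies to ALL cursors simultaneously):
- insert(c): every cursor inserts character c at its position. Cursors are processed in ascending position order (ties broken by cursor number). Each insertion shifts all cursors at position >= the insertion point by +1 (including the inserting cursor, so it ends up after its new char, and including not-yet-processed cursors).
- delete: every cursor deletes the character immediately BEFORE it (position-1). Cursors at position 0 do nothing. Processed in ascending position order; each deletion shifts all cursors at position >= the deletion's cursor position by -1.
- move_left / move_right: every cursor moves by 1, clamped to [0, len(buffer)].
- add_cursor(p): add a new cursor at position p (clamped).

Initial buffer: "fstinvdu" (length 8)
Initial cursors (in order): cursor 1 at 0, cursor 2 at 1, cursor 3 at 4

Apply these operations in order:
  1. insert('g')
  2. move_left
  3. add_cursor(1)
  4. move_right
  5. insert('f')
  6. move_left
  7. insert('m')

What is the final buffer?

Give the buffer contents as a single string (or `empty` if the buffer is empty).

After op 1 (insert('g')): buffer="gfgstignvdu" (len 11), cursors c1@1 c2@3 c3@7, authorship 1.2...3....
After op 2 (move_left): buffer="gfgstignvdu" (len 11), cursors c1@0 c2@2 c3@6, authorship 1.2...3....
After op 3 (add_cursor(1)): buffer="gfgstignvdu" (len 11), cursors c1@0 c4@1 c2@2 c3@6, authorship 1.2...3....
After op 4 (move_right): buffer="gfgstignvdu" (len 11), cursors c1@1 c4@2 c2@3 c3@7, authorship 1.2...3....
After op 5 (insert('f')): buffer="gfffgfstigfnvdu" (len 15), cursors c1@2 c4@4 c2@6 c3@11, authorship 11.422...33....
After op 6 (move_left): buffer="gfffgfstigfnvdu" (len 15), cursors c1@1 c4@3 c2@5 c3@10, authorship 11.422...33....
After op 7 (insert('m')): buffer="gmffmfgmfstigmfnvdu" (len 19), cursors c1@2 c4@5 c2@8 c3@14, authorship 111.44222...333....

Answer: gmffmfgmfstigmfnvdu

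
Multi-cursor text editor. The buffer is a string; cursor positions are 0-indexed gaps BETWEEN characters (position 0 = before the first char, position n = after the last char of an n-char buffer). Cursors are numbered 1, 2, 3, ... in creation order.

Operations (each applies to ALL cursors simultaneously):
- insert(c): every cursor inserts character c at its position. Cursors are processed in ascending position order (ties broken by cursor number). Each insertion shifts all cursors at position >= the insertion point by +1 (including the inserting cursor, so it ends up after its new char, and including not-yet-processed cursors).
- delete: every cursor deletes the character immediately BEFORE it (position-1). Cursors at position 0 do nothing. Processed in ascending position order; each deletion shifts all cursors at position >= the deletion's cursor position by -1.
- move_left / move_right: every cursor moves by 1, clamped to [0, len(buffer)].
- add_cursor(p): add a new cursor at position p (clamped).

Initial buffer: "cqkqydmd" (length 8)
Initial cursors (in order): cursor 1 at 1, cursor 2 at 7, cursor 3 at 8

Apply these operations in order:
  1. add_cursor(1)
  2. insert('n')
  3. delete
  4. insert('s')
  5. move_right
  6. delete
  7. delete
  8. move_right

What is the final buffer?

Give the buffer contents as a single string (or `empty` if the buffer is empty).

After op 1 (add_cursor(1)): buffer="cqkqydmd" (len 8), cursors c1@1 c4@1 c2@7 c3@8, authorship ........
After op 2 (insert('n')): buffer="cnnqkqydmndn" (len 12), cursors c1@3 c4@3 c2@10 c3@12, authorship .14......2.3
After op 3 (delete): buffer="cqkqydmd" (len 8), cursors c1@1 c4@1 c2@7 c3@8, authorship ........
After op 4 (insert('s')): buffer="cssqkqydmsds" (len 12), cursors c1@3 c4@3 c2@10 c3@12, authorship .14......2.3
After op 5 (move_right): buffer="cssqkqydmsds" (len 12), cursors c1@4 c4@4 c2@11 c3@12, authorship .14......2.3
After op 6 (delete): buffer="cskqydms" (len 8), cursors c1@2 c4@2 c2@8 c3@8, authorship .1.....2
After op 7 (delete): buffer="kqyd" (len 4), cursors c1@0 c4@0 c2@4 c3@4, authorship ....
After op 8 (move_right): buffer="kqyd" (len 4), cursors c1@1 c4@1 c2@4 c3@4, authorship ....

Answer: kqyd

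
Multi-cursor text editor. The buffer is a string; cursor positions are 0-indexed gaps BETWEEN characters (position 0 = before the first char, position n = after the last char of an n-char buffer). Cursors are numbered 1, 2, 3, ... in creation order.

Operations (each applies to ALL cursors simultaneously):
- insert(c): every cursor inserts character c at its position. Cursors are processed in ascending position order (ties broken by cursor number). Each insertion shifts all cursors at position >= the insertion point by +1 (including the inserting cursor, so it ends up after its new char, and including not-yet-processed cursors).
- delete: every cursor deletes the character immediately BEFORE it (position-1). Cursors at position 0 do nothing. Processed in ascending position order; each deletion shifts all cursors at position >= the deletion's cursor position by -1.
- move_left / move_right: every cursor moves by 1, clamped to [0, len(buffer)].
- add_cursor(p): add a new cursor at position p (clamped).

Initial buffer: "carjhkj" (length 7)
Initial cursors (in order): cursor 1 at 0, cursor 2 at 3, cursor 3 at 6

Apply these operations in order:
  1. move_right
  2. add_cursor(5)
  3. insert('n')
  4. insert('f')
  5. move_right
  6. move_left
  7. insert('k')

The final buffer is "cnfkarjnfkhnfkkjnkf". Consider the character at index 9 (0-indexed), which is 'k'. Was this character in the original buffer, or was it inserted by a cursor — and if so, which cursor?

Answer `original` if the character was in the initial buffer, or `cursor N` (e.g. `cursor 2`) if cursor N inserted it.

After op 1 (move_right): buffer="carjhkj" (len 7), cursors c1@1 c2@4 c3@7, authorship .......
After op 2 (add_cursor(5)): buffer="carjhkj" (len 7), cursors c1@1 c2@4 c4@5 c3@7, authorship .......
After op 3 (insert('n')): buffer="cnarjnhnkjn" (len 11), cursors c1@2 c2@6 c4@8 c3@11, authorship .1...2.4..3
After op 4 (insert('f')): buffer="cnfarjnfhnfkjnf" (len 15), cursors c1@3 c2@8 c4@11 c3@15, authorship .11...22.44..33
After op 5 (move_right): buffer="cnfarjnfhnfkjnf" (len 15), cursors c1@4 c2@9 c4@12 c3@15, authorship .11...22.44..33
After op 6 (move_left): buffer="cnfarjnfhnfkjnf" (len 15), cursors c1@3 c2@8 c4@11 c3@14, authorship .11...22.44..33
After op 7 (insert('k')): buffer="cnfkarjnfkhnfkkjnkf" (len 19), cursors c1@4 c2@10 c4@14 c3@18, authorship .111...222.444..333
Authorship (.=original, N=cursor N): . 1 1 1 . . . 2 2 2 . 4 4 4 . . 3 3 3
Index 9: author = 2

Answer: cursor 2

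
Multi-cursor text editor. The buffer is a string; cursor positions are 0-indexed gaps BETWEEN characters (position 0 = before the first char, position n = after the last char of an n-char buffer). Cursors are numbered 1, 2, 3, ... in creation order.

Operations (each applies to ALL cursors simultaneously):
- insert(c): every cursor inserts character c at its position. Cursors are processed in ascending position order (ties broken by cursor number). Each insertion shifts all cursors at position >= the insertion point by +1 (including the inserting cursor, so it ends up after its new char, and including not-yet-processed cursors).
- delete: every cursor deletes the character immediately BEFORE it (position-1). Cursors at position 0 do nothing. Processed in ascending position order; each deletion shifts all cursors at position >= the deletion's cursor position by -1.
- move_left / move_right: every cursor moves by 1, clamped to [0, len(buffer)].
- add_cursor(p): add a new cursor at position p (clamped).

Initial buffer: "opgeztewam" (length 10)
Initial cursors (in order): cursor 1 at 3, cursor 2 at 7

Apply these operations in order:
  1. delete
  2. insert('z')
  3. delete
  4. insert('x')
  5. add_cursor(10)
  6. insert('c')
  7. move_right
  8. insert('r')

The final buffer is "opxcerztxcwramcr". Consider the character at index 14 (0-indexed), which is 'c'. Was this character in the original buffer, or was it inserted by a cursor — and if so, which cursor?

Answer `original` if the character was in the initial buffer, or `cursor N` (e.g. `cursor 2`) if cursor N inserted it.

After op 1 (delete): buffer="opeztwam" (len 8), cursors c1@2 c2@5, authorship ........
After op 2 (insert('z')): buffer="opzeztzwam" (len 10), cursors c1@3 c2@7, authorship ..1...2...
After op 3 (delete): buffer="opeztwam" (len 8), cursors c1@2 c2@5, authorship ........
After op 4 (insert('x')): buffer="opxeztxwam" (len 10), cursors c1@3 c2@7, authorship ..1...2...
After op 5 (add_cursor(10)): buffer="opxeztxwam" (len 10), cursors c1@3 c2@7 c3@10, authorship ..1...2...
After op 6 (insert('c')): buffer="opxceztxcwamc" (len 13), cursors c1@4 c2@9 c3@13, authorship ..11...22...3
After op 7 (move_right): buffer="opxceztxcwamc" (len 13), cursors c1@5 c2@10 c3@13, authorship ..11...22...3
After op 8 (insert('r')): buffer="opxcerztxcwramcr" (len 16), cursors c1@6 c2@12 c3@16, authorship ..11.1..22.2..33
Authorship (.=original, N=cursor N): . . 1 1 . 1 . . 2 2 . 2 . . 3 3
Index 14: author = 3

Answer: cursor 3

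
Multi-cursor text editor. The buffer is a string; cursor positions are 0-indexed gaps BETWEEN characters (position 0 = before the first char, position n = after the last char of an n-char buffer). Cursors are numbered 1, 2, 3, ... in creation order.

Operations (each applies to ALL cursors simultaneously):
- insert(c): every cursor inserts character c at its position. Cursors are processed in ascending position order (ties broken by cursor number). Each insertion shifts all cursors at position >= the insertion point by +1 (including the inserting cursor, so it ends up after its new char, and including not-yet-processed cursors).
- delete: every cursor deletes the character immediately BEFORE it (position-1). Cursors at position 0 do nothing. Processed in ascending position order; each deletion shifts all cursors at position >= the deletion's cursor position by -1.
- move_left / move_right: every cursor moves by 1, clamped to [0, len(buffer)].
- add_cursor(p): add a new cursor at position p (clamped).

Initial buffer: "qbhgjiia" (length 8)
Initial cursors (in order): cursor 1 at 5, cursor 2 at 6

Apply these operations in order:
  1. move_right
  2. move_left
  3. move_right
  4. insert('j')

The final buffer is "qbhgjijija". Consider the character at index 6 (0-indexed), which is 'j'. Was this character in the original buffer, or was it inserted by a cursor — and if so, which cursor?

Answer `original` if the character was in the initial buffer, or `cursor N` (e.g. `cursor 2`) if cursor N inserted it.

After op 1 (move_right): buffer="qbhgjiia" (len 8), cursors c1@6 c2@7, authorship ........
After op 2 (move_left): buffer="qbhgjiia" (len 8), cursors c1@5 c2@6, authorship ........
After op 3 (move_right): buffer="qbhgjiia" (len 8), cursors c1@6 c2@7, authorship ........
After op 4 (insert('j')): buffer="qbhgjijija" (len 10), cursors c1@7 c2@9, authorship ......1.2.
Authorship (.=original, N=cursor N): . . . . . . 1 . 2 .
Index 6: author = 1

Answer: cursor 1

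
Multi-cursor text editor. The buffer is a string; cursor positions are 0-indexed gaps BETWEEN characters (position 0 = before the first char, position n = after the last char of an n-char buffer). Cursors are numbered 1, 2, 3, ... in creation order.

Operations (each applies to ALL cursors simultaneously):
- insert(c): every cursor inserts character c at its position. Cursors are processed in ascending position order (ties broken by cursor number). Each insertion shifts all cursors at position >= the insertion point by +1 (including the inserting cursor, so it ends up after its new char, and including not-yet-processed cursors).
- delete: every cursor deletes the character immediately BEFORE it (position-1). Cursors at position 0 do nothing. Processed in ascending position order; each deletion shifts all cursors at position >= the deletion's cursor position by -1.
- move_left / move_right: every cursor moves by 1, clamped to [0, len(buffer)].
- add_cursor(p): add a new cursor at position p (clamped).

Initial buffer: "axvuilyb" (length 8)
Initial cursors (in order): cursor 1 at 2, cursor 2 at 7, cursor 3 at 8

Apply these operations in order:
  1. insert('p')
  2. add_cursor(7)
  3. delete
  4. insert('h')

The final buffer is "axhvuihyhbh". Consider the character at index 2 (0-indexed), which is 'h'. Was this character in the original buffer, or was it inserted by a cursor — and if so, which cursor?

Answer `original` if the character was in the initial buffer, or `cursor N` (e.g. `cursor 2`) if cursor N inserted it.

Answer: cursor 1

Derivation:
After op 1 (insert('p')): buffer="axpvuilypbp" (len 11), cursors c1@3 c2@9 c3@11, authorship ..1.....2.3
After op 2 (add_cursor(7)): buffer="axpvuilypbp" (len 11), cursors c1@3 c4@7 c2@9 c3@11, authorship ..1.....2.3
After op 3 (delete): buffer="axvuiyb" (len 7), cursors c1@2 c4@5 c2@6 c3@7, authorship .......
After op 4 (insert('h')): buffer="axhvuihyhbh" (len 11), cursors c1@3 c4@7 c2@9 c3@11, authorship ..1...4.2.3
Authorship (.=original, N=cursor N): . . 1 . . . 4 . 2 . 3
Index 2: author = 1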